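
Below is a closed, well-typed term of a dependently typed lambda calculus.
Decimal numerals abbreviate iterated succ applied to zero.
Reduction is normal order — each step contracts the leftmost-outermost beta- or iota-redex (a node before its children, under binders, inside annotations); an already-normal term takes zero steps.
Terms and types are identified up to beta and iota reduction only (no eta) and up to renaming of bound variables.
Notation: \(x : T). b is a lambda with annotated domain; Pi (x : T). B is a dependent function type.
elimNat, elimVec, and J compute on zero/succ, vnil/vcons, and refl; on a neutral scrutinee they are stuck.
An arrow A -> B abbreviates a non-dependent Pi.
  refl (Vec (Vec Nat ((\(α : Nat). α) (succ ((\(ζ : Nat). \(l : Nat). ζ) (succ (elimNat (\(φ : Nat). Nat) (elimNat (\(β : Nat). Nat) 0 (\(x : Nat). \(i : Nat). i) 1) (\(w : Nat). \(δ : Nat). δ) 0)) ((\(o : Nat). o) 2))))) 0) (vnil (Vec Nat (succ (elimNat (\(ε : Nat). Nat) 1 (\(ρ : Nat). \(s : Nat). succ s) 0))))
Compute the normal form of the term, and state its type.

normal form:
  refl (Vec (Vec Nat 2) 0) (vnil (Vec Nat 2))
inferred type:
  Eq (Vec (Vec Nat 2) 0) (vnil (Vec Nat 2)) (vnil (Vec Nat 2))
observation: contracting a beta-redex first, the term normalizes in 9 steps.


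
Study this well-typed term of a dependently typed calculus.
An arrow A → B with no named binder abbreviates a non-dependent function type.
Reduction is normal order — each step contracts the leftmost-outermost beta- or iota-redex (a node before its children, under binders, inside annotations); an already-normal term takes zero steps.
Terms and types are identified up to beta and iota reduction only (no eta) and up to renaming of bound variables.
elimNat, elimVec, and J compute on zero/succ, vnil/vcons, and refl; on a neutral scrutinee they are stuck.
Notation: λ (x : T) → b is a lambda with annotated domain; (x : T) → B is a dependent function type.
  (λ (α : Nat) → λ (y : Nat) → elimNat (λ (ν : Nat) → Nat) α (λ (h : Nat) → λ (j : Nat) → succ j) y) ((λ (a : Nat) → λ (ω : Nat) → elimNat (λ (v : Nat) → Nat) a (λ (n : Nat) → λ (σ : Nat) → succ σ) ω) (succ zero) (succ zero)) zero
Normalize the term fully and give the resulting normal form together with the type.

normal form:
  succ (succ zero)
the term's type:
  Nat


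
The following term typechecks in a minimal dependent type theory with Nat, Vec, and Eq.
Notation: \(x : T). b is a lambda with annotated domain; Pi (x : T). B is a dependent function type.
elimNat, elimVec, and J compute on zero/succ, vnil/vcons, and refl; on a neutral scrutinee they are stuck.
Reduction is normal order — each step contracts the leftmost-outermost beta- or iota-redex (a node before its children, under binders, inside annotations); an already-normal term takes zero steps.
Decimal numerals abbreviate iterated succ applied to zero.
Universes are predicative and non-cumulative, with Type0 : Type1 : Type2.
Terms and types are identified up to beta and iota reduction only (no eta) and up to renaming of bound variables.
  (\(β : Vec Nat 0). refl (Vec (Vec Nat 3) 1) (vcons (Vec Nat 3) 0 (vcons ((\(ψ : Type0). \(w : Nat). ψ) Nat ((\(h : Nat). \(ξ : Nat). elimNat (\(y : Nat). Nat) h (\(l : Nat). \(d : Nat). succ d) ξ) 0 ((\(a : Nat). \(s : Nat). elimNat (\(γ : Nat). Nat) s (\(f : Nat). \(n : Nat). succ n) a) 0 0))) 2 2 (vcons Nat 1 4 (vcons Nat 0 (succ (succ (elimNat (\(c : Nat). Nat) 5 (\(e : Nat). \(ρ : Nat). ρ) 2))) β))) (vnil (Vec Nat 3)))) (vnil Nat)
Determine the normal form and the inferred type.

normal form:
  refl (Vec (Vec Nat 3) 1) (vcons (Vec Nat 3) 0 (vcons Nat 2 2 (vcons Nat 1 4 (vcons Nat 0 7 (vnil Nat)))) (vnil (Vec Nat 3)))
the term's type:
  Eq (Vec (Vec Nat 3) 1) (vcons (Vec Nat 3) 0 (vcons Nat 2 2 (vcons Nat 1 4 (vcons Nat 0 7 (vnil Nat)))) (vnil (Vec Nat 3))) (vcons (Vec Nat 3) 0 (vcons Nat 2 2 (vcons Nat 1 4 (vcons Nat 0 7 (vnil Nat)))) (vnil (Vec Nat 3)))


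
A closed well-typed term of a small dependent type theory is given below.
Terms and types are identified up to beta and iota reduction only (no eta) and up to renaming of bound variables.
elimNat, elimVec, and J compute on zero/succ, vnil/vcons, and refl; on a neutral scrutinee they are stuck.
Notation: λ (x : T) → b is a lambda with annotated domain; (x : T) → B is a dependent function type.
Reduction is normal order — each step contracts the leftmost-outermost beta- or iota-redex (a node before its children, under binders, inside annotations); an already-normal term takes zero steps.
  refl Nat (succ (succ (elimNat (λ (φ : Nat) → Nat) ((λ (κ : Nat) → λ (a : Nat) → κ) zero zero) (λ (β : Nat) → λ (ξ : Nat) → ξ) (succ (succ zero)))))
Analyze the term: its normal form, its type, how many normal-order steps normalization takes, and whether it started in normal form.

reduced normal form:
  refl Nat (succ (succ zero))
the term's type:
  Eq Nat (succ (succ zero)) (succ (succ zero))
steps to reach normal form (normal order): 9
already normal: no
first redex: an elimNat iota-redex


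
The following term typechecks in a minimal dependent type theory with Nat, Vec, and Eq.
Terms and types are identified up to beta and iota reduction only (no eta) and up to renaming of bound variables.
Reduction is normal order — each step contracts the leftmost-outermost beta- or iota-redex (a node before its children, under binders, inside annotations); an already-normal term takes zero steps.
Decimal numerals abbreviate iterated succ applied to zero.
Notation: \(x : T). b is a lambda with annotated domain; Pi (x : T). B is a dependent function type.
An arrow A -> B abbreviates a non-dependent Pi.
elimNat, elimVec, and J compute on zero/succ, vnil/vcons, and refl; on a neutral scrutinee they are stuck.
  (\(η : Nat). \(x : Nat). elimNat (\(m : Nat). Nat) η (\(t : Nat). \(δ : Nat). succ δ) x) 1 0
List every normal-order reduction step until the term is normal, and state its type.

normal-order reduction sequence:
  (\(η : Nat). \(x : Nat). elimNat (\(m : Nat). Nat) η (\(t : Nat). \(δ : Nat). succ δ) x) 1 0
  ~> (\(η : Nat). elimNat (\(x : Nat). Nat) 1 (\(m : Nat). \(t : Nat). succ t) η) 0
  ~> elimNat (\(η : Nat). Nat) 1 (\(x : Nat). \(m : Nat). succ m) 0
  ~> 1
the term's type:
  Nat


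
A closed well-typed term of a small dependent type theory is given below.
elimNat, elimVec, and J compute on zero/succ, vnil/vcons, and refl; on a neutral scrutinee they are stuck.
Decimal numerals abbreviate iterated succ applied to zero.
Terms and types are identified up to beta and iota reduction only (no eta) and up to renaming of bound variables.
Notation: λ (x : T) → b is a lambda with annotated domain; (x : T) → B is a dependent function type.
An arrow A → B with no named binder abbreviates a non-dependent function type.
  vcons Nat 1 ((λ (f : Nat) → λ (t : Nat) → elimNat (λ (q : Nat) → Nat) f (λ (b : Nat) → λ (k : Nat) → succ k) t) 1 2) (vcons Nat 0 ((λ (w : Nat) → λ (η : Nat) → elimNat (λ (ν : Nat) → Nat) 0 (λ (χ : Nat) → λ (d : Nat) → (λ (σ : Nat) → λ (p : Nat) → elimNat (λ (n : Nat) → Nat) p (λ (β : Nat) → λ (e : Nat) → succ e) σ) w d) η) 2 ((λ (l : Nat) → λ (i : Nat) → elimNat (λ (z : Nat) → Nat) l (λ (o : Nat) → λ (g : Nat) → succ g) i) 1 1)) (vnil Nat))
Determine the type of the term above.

type:
  Vec Nat 2


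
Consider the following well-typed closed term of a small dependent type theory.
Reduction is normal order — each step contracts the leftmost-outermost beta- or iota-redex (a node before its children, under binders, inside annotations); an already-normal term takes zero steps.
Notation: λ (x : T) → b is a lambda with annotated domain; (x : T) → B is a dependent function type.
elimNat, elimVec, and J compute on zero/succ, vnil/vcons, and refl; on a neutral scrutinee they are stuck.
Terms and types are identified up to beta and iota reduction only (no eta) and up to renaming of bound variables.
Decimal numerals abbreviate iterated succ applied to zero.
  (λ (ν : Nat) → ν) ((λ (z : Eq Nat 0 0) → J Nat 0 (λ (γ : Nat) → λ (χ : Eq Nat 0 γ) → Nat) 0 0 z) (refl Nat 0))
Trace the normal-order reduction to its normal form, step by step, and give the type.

normal-order reduction sequence:
  (λ (ν : Nat) → ν) ((λ (z : Eq Nat 0 0) → J Nat 0 (λ (γ : Nat) → λ (χ : Eq Nat 0 γ) → Nat) 0 0 z) (refl Nat 0))
  ~> (λ (ν : Eq Nat 0 0) → J Nat 0 (λ (z : Nat) → λ (γ : Eq Nat 0 z) → Nat) 0 0 ν) (refl Nat 0)
  ~> J Nat 0 (λ (ν : Nat) → λ (z : Eq Nat 0 ν) → Nat) 0 0 (refl Nat 0)
  ~> 0
the term's type:
  Nat


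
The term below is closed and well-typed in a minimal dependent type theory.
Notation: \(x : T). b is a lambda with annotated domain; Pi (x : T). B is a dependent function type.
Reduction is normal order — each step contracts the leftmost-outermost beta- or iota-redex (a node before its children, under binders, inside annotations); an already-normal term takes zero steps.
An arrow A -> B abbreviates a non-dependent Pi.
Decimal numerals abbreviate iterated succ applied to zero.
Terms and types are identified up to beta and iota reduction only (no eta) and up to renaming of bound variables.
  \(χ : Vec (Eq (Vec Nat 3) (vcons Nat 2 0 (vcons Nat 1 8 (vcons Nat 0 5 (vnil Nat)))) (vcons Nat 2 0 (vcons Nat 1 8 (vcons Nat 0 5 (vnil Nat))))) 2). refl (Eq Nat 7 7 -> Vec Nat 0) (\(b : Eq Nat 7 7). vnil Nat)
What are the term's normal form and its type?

reduced normal form:
  \(χ : Vec (Eq (Vec Nat 3) (vcons Nat 2 0 (vcons Nat 1 8 (vcons Nat 0 5 (vnil Nat)))) (vcons Nat 2 0 (vcons Nat 1 8 (vcons Nat 0 5 (vnil Nat))))) 2). refl (Eq Nat 7 7 -> Vec Nat 0) (\(b : Eq Nat 7 7). vnil Nat)
inferred type:
  Vec (Eq (Vec Nat 3) (vcons Nat 2 0 (vcons Nat 1 8 (vcons Nat 0 5 (vnil Nat)))) (vcons Nat 2 0 (vcons Nat 1 8 (vcons Nat 0 5 (vnil Nat))))) 2 -> Eq (Eq Nat 7 7 -> Vec Nat 0) (\(χ : Eq Nat 7 7). vnil Nat) (\(b : Eq Nat 7 7). vnil Nat)


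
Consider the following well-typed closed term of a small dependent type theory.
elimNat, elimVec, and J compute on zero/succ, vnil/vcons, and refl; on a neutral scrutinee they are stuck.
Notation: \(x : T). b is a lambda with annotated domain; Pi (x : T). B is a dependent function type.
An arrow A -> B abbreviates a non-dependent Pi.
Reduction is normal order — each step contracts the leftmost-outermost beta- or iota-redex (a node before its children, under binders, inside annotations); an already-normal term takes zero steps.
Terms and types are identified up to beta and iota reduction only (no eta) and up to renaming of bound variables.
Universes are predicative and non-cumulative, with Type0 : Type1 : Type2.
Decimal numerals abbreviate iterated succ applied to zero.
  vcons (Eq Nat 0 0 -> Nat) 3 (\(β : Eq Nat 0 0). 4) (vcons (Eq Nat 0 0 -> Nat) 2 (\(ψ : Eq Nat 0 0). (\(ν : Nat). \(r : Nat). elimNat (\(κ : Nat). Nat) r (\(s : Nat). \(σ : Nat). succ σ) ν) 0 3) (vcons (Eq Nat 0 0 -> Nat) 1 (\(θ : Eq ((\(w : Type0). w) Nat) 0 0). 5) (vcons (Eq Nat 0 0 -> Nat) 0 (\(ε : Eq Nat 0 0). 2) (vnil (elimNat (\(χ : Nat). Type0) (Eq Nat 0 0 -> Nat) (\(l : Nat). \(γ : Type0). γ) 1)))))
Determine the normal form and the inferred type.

normal form:
  vcons (Eq Nat 0 0 -> Nat) 3 (\(β : Eq Nat 0 0). 4) (vcons (Eq Nat 0 0 -> Nat) 2 (\(ψ : Eq Nat 0 0). 3) (vcons (Eq Nat 0 0 -> Nat) 1 (\(ν : Eq Nat 0 0). 5) (vcons (Eq Nat 0 0 -> Nat) 0 (\(r : Eq Nat 0 0). 2) (vnil (Eq Nat 0 0 -> Nat)))))
inferred type:
  Vec (Eq Nat 0 0 -> Nat) 4


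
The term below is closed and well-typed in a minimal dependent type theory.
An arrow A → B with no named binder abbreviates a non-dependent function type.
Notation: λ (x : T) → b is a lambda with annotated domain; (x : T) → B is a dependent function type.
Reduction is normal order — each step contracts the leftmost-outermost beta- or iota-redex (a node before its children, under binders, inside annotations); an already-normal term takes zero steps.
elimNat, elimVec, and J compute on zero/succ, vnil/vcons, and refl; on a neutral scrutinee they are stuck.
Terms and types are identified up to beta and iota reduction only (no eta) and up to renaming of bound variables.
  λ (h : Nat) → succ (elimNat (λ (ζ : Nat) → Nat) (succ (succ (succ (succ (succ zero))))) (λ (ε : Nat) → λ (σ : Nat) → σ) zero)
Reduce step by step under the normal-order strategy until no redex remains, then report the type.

normal-order reduction:
  λ (h : Nat) → succ (elimNat (λ (ζ : Nat) → Nat) (succ (succ (succ (succ (succ zero))))) (λ (ε : Nat) → λ (σ : Nat) → σ) zero)
  ~> λ (h : Nat) → succ (succ (succ (succ (succ (succ zero)))))
the term's type:
  Nat → Nat


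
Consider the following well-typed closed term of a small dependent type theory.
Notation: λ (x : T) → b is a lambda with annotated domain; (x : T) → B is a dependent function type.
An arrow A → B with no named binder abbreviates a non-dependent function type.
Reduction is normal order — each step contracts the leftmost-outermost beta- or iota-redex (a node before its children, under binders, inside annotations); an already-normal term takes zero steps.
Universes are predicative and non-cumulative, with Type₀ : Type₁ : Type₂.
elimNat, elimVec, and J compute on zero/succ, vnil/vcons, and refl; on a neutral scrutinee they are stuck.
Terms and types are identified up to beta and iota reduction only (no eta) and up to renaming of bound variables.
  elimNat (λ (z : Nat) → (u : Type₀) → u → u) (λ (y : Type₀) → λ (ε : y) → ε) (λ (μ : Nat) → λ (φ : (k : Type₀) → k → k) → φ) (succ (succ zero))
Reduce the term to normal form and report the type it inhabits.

reduced normal form:
  λ (z : Type₀) → λ (u : z) → u
inferred type:
  (z : Type₀) → z → z
observation: contracting an elimNat iota-redex first, the term normalizes in 7 steps.


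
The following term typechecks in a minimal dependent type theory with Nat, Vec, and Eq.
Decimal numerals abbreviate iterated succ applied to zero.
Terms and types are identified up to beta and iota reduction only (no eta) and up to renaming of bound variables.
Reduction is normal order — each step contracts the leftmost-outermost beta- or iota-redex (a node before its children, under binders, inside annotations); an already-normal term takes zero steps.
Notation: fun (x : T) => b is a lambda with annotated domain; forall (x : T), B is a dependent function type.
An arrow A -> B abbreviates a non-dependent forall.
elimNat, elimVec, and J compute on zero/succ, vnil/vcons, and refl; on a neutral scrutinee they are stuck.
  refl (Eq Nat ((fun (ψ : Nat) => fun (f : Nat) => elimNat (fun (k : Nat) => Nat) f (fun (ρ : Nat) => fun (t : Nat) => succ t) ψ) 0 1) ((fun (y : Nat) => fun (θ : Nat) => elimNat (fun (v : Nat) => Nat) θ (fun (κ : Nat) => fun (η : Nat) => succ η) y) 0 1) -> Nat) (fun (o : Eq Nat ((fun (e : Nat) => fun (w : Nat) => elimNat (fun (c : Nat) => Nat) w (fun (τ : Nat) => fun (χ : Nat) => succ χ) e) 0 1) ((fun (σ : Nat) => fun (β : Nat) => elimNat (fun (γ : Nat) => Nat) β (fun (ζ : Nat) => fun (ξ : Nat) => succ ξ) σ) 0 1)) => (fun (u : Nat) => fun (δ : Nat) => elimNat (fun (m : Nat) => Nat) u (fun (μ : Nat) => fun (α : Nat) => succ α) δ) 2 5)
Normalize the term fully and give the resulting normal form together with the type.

resulting normal form:
  refl (Eq Nat 1 1 -> Nat) (fun (ψ : Eq Nat 1 1) => 7)
type:
  Eq (Eq Nat 1 1 -> Nat) (fun (ψ : Eq Nat 1 1) => 7) (fun (f : Eq Nat 1 1) => 7)
observation: the term reaches its normal form after 30 normal-order steps.


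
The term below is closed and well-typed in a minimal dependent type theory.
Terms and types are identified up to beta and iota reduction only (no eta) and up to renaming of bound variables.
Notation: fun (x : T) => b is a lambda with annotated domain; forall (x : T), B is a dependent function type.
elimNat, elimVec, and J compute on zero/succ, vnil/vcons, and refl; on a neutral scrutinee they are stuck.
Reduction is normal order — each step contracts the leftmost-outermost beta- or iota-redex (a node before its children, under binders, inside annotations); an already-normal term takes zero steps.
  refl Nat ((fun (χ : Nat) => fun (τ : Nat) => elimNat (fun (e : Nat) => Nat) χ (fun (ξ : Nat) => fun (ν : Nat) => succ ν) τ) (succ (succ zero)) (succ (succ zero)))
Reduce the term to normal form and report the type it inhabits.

reduced normal form:
  refl Nat (succ (succ (succ (succ zero))))
type:
  Eq Nat (succ (succ (succ (succ zero)))) (succ (succ (succ (succ zero))))


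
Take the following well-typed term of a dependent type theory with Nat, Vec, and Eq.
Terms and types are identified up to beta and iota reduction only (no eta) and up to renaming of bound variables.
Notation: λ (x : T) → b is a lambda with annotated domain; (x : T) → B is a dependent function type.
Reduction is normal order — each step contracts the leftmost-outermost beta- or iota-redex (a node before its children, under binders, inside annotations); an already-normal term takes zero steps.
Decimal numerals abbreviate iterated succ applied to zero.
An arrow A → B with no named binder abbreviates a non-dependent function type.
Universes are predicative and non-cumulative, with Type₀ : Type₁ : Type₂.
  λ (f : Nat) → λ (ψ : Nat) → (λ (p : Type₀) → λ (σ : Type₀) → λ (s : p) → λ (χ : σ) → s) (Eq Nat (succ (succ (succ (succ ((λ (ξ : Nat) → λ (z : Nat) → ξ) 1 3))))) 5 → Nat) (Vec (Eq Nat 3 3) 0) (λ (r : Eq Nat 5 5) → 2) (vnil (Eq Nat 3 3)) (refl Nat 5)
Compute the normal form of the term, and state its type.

normal form:
  λ (f : Nat) → λ (ψ : Nat) → 2
type:
  Nat → Nat → Nat


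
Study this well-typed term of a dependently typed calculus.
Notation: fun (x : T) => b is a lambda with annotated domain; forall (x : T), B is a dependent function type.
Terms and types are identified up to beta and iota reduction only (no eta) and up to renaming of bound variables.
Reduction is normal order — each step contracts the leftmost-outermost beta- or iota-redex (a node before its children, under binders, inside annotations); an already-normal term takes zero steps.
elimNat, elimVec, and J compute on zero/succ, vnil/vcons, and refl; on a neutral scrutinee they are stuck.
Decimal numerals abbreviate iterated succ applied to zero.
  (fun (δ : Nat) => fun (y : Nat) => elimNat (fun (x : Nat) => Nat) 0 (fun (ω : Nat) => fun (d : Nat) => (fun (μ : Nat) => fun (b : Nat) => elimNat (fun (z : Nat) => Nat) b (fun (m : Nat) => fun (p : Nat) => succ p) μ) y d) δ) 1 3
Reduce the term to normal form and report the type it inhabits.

reduced normal form:
  3
type:
  Nat


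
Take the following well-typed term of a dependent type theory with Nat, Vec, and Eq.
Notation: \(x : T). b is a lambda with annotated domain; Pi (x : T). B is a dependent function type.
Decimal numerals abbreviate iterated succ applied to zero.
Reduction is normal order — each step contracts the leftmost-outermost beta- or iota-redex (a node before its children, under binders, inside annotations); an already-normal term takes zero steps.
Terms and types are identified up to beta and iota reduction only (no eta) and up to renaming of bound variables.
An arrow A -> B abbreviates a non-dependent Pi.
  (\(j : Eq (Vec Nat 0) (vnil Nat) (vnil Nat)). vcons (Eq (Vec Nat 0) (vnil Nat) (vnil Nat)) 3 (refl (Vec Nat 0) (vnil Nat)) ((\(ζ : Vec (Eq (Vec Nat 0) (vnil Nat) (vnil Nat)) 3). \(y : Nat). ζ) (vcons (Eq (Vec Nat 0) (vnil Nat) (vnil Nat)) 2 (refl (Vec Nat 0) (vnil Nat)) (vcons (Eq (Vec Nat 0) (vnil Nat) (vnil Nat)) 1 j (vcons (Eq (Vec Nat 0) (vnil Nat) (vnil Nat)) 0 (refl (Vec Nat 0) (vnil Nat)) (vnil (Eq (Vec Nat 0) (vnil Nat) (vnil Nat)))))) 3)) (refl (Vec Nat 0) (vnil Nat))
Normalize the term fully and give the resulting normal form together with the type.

resulting normal form:
  vcons (Eq (Vec Nat 0) (vnil Nat) (vnil Nat)) 3 (refl (Vec Nat 0) (vnil Nat)) (vcons (Eq (Vec Nat 0) (vnil Nat) (vnil Nat)) 2 (refl (Vec Nat 0) (vnil Nat)) (vcons (Eq (Vec Nat 0) (vnil Nat) (vnil Nat)) 1 (refl (Vec Nat 0) (vnil Nat)) (vcons (Eq (Vec Nat 0) (vnil Nat) (vnil Nat)) 0 (refl (Vec Nat 0) (vnil Nat)) (vnil (Eq (Vec Nat 0) (vnil Nat) (vnil Nat))))))
type:
  Vec (Eq (Vec Nat 0) (vnil Nat) (vnil Nat)) 4


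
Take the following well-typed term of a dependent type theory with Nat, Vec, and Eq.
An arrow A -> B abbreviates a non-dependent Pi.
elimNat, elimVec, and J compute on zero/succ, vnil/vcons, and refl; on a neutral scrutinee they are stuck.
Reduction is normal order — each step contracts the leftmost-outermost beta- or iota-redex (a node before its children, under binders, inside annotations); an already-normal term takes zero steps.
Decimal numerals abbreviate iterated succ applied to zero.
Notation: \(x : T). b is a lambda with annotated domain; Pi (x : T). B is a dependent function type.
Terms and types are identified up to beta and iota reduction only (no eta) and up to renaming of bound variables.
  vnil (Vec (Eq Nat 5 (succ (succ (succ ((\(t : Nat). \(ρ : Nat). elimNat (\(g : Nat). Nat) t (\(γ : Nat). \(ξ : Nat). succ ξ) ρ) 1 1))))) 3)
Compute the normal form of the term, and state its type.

reduced normal form:
  vnil (Vec (Eq Nat 5 5) 3)
type:
  Vec (Vec (Eq Nat 5 5) 3) 0
observation: the first redex contracted is a beta-redex; the normal form is reached in 6 normal-order steps.


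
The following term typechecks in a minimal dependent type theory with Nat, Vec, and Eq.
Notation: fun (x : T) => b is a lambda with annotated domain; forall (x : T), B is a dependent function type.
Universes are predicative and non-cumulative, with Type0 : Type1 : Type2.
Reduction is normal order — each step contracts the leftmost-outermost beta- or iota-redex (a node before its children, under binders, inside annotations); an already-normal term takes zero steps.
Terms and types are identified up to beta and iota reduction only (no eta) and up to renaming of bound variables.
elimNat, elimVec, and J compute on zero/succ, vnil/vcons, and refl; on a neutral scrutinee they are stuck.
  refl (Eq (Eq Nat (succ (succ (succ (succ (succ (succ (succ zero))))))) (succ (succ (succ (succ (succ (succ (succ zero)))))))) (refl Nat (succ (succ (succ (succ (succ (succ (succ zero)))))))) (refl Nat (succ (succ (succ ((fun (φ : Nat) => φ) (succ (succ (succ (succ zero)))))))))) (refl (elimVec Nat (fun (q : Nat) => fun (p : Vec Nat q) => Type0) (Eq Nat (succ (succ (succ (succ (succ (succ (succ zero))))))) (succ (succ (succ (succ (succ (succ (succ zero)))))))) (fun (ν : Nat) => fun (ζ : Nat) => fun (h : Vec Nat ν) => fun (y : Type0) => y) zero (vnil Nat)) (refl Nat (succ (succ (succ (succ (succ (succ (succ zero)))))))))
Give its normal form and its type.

resulting normal form:
  refl (Eq (Eq Nat (succ (succ (succ (succ (succ (succ (succ zero))))))) (succ (succ (succ (succ (succ (succ (succ zero)))))))) (refl Nat (succ (succ (succ (succ (succ (succ (succ zero)))))))) (refl Nat (succ (succ (succ (succ (succ (succ (succ zero))))))))) (refl (Eq Nat (succ (succ (succ (succ (succ (succ (succ zero))))))) (succ (succ (succ (succ (succ (succ (succ zero)))))))) (refl Nat (succ (succ (succ (succ (succ (succ (succ zero)))))))))
type:
  Eq (Eq (Eq Nat (succ (succ (succ (succ (succ (succ (succ zero))))))) (succ (succ (succ (succ (succ (succ (succ zero)))))))) (refl Nat (succ (succ (succ (succ (succ (succ (succ zero)))))))) (refl Nat (succ (succ (succ (succ (succ (succ (succ zero))))))))) (refl (Eq Nat (succ (succ (succ (succ (succ (succ (succ zero))))))) (succ (succ (succ (succ (succ (succ (succ zero)))))))) (refl Nat (succ (succ (succ (succ (succ (succ (succ zero))))))))) (refl (Eq Nat (succ (succ (succ (succ (succ (succ (succ zero))))))) (succ (succ (succ (succ (succ (succ (succ zero)))))))) (refl Nat (succ (succ (succ (succ (succ (succ (succ zero)))))))))
observation: 2 normal-order steps separate the term from its normal form.


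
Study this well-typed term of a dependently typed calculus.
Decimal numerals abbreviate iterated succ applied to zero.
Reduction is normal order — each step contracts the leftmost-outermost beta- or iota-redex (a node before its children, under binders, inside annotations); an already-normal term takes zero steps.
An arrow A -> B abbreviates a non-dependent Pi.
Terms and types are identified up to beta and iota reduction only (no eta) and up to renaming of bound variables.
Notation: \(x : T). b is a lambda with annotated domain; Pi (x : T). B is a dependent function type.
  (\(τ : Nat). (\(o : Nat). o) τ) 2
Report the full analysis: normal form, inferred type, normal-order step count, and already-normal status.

resulting normal form:
  2
inferred type:
  Nat
normal-order step count: 2
term was already normal: no
first contracted redex: a beta-redex


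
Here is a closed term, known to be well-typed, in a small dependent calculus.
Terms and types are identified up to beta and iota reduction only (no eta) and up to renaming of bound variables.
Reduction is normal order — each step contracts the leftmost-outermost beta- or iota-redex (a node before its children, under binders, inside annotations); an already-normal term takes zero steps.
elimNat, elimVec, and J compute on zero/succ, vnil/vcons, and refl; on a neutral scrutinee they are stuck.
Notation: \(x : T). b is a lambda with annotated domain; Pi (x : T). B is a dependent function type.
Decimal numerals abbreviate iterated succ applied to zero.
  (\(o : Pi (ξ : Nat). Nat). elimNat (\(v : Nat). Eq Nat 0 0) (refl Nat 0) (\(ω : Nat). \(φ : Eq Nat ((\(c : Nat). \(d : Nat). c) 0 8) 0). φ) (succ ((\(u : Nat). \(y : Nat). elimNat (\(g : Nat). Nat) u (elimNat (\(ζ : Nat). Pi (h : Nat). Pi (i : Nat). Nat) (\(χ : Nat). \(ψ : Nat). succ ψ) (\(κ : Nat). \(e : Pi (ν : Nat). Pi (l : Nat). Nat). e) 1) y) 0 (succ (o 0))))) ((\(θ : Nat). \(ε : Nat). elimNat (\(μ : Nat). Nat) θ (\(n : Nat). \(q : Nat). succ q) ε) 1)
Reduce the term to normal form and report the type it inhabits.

normal form:
  refl Nat 0
the term's type:
  Eq Nat 0 0


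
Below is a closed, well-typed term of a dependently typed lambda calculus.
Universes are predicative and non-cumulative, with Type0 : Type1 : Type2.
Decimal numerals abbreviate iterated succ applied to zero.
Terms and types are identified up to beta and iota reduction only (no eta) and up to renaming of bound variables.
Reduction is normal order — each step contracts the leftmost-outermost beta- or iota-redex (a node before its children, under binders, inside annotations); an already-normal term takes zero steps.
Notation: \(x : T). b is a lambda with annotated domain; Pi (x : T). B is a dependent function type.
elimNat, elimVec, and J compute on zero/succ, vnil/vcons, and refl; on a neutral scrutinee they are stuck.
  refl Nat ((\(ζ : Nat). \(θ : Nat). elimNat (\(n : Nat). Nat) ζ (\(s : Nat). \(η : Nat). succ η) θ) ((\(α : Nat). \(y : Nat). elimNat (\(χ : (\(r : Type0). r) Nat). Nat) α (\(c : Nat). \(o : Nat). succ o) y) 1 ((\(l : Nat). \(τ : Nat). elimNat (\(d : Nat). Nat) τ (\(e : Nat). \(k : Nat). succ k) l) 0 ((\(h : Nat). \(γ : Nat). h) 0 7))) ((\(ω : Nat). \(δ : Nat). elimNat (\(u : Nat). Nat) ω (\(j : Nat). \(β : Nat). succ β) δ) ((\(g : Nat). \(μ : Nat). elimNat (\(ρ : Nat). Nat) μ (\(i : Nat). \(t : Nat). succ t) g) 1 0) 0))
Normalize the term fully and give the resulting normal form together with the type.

reduced normal form:
  refl Nat 2
inferred type:
  Eq Nat 2 2


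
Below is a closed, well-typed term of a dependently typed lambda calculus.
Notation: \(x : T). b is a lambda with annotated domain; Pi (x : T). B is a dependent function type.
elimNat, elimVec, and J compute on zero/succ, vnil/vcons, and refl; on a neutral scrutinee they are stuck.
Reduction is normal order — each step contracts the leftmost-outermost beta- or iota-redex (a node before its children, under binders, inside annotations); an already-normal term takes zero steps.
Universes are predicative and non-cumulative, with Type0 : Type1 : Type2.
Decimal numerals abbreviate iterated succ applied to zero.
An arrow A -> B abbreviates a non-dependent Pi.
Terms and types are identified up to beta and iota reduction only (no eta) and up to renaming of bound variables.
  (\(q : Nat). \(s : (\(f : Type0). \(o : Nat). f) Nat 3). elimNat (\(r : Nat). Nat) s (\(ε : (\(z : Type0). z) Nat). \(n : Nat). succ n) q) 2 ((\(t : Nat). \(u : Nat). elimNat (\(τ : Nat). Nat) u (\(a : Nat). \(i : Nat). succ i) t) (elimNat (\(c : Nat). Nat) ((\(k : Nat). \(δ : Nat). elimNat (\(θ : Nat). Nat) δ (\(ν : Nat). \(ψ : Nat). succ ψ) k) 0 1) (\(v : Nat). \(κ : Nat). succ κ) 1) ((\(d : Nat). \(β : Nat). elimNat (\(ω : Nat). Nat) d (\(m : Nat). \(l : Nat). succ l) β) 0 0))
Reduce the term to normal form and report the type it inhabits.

resulting normal form:
  4
type:
  Nat
observation: the leftmost-outermost redex is a beta-redex, and normalization takes 28 steps.


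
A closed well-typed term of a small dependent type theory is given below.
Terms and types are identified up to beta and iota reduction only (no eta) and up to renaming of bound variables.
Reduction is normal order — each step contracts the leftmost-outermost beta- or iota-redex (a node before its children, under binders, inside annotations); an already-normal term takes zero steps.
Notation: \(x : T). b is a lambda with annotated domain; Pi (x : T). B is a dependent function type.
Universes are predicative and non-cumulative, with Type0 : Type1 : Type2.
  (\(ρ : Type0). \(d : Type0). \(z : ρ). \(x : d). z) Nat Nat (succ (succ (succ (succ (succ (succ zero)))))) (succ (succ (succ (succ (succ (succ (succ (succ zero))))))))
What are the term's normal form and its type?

resulting normal form:
  succ (succ (succ (succ (succ (succ zero)))))
inferred type:
  Nat


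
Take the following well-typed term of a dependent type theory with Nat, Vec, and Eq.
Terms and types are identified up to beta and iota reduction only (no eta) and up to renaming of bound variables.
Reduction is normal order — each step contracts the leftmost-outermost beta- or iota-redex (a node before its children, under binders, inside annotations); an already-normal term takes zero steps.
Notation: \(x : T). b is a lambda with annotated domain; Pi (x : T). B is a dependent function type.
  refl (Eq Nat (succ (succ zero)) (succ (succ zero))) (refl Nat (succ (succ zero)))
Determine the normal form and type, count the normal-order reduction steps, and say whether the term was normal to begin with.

resulting normal form:
  refl (Eq Nat (succ (succ zero)) (succ (succ zero))) (refl Nat (succ (succ zero)))
the term's type:
  Eq (Eq Nat (succ (succ zero)) (succ (succ zero))) (refl Nat (succ (succ zero))) (refl Nat (succ (succ zero)))
normal-order step count: 0
already normal: yes


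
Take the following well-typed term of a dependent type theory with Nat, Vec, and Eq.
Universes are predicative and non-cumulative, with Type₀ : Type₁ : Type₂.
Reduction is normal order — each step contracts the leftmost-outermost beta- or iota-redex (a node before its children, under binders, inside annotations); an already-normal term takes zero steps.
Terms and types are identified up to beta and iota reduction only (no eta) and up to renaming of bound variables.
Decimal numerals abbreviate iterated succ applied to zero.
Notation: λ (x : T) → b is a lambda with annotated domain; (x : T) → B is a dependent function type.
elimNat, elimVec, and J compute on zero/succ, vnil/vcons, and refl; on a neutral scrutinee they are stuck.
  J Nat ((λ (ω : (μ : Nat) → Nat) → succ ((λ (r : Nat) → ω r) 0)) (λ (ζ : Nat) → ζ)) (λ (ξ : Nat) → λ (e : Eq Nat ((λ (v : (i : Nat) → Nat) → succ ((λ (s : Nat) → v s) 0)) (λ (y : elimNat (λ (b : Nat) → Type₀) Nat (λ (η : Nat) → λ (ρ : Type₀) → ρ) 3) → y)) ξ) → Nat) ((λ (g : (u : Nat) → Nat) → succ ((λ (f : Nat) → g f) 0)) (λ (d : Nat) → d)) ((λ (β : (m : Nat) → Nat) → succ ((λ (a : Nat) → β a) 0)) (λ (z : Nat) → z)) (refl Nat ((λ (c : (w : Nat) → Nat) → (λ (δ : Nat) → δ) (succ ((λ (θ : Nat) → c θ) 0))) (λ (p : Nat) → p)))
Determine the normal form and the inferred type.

resulting normal form:
  1
the term's type:
  Nat


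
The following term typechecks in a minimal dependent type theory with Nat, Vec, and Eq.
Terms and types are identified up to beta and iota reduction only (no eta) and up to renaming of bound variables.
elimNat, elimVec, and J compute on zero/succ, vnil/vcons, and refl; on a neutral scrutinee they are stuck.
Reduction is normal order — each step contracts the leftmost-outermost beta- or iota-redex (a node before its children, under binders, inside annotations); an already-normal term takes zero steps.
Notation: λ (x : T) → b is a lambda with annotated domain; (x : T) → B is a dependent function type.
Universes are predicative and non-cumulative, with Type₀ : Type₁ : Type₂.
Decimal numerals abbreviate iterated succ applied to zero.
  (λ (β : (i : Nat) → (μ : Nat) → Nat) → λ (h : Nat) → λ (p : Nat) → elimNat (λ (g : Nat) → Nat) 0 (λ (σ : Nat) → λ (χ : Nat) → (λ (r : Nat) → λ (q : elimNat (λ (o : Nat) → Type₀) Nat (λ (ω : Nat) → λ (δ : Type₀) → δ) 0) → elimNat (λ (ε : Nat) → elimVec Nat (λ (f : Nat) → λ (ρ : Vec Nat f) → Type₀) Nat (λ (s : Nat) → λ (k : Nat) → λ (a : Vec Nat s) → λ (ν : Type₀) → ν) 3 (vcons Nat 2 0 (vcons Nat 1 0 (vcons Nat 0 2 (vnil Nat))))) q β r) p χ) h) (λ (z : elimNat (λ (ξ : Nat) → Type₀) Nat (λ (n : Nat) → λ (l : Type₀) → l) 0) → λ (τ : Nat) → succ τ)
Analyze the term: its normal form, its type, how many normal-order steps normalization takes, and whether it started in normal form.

resulting normal form:
  λ (β : Nat) → λ (i : Nat) → elimNat (λ (μ : Nat) → Nat) 0 (λ (h : Nat) → λ (p : Nat) → elimNat (λ (g : Nat) → Nat) p (λ (σ : Nat) → λ (χ : Nat) → succ χ) i) β
type:
  (β : Nat) → (i : Nat) → Nat
normal-order step count: 20
already normal: no
first redex: a beta-redex


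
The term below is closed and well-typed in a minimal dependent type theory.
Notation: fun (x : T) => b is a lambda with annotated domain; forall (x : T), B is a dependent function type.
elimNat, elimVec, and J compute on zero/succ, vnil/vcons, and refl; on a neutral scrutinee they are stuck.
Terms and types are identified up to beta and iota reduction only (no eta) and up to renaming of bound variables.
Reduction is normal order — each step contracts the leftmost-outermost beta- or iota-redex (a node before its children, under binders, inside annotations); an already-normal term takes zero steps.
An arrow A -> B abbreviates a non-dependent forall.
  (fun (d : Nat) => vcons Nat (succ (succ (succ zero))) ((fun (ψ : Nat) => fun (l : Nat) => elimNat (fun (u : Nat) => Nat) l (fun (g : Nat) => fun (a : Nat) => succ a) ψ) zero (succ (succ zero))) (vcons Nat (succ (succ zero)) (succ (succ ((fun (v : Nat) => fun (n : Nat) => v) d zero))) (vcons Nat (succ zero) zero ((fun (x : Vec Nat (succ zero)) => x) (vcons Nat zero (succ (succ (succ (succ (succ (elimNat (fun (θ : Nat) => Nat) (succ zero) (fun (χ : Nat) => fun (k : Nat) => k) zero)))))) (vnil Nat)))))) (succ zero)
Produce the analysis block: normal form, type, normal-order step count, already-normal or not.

normal form:
  vcons Nat (succ (succ (succ zero))) (succ (succ zero)) (vcons Nat (succ (succ zero)) (succ (succ (succ zero))) (vcons Nat (succ zero) zero (vcons Nat zero (succ (succ (succ (succ (succ (succ zero)))))) (vnil Nat))))
type:
  Vec Nat (succ (succ (succ (succ zero))))
steps to reach normal form (normal order): 8
started in normal form: no
first redex: a beta-redex


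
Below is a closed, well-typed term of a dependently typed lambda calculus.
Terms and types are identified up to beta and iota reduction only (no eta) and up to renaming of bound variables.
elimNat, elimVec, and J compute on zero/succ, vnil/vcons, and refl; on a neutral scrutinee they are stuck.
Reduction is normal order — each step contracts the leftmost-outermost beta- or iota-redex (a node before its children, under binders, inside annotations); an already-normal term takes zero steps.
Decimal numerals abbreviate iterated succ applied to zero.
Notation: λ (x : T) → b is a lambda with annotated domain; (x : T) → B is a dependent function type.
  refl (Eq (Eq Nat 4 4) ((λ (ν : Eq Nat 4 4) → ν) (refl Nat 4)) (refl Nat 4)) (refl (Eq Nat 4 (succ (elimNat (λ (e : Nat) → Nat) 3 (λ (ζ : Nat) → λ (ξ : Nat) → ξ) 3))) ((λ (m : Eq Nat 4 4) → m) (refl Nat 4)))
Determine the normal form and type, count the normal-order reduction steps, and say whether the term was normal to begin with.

resulting normal form:
  refl (Eq (Eq Nat 4 4) (refl Nat 4) (refl Nat 4)) (refl (Eq Nat 4 4) (refl Nat 4))
inferred type:
  Eq (Eq (Eq Nat 4 4) (refl Nat 4) (refl Nat 4)) (refl (Eq Nat 4 4) (refl Nat 4)) (refl (Eq Nat 4 4) (refl Nat 4))
reduction steps (normal order): 12
already normal: no
first redex: a beta-redex


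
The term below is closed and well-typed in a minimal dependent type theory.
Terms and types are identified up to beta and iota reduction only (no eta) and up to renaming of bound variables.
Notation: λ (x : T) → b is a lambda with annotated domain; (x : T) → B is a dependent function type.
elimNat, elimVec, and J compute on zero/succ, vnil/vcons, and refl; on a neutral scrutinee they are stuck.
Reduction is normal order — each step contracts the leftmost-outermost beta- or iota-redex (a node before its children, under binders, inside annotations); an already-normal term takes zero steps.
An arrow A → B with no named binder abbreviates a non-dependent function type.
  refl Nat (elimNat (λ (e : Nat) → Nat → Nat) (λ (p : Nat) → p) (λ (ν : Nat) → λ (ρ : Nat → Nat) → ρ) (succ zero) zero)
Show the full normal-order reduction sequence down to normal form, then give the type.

normal-order reduction sequence:
  refl Nat (elimNat (λ (e : Nat) → Nat → Nat) (λ (p : Nat) → p) (λ (ν : Nat) → λ (ρ : Nat → Nat) → ρ) (succ zero) zero)
  ~> refl Nat ((λ (e : Nat) → λ (p : Nat → Nat) → p) zero (elimNat (λ (ν : Nat) → Nat → Nat) (λ (ρ : Nat) → ρ) (λ (ζ : Nat) → λ (w : Nat → Nat) → w) zero) zero)
  ~> refl Nat ((λ (e : Nat → Nat) → e) (elimNat (λ (p : Nat) → Nat → Nat) (λ (ν : Nat) → ν) (λ (ρ : Nat) → λ (ζ : Nat → Nat) → ζ) zero) zero)
  ~> refl Nat (elimNat (λ (e : Nat) → Nat → Nat) (λ (p : Nat) → p) (λ (ν : Nat) → λ (ρ : Nat → Nat) → ρ) zero zero)
  ~> refl Nat ((λ (e : Nat) → e) zero)
  ~> refl Nat zero
inferred type:
  Eq Nat zero zero


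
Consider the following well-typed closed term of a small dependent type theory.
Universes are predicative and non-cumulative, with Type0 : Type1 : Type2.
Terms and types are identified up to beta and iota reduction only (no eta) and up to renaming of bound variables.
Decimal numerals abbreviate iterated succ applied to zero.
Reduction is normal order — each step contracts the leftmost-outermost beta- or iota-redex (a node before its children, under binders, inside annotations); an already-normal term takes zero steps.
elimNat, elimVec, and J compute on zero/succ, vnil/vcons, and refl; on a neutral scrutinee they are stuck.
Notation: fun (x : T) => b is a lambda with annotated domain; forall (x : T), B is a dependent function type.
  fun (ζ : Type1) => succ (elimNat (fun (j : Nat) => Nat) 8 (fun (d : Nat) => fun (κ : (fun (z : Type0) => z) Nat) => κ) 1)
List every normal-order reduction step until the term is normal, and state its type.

normal-order reduction sequence:
  fun (ζ : Type1) => succ (elimNat (fun (j : Nat) => Nat) 8 (fun (d : Nat) => fun (κ : (fun (z : Type0) => z) Nat) => κ) 1)
  ~> fun (ζ : Type1) => succ ((fun (j : Nat) => fun (d : (fun (κ : Type0) => κ) Nat) => d) 0 (elimNat (fun (z : Nat) => Nat) 8 (fun (a : Nat) => fun (σ : (fun (ω : Type0) => ω) Nat) => σ) 0))
  ~> fun (ζ : Type1) => succ ((fun (j : (fun (d : Type0) => d) Nat) => j) (elimNat (fun (κ : Nat) => Nat) 8 (fun (z : Nat) => fun (a : (fun (σ : Type0) => σ) Nat) => a) 0))
  ~> fun (ζ : Type1) => succ (elimNat (fun (j : Nat) => Nat) 8 (fun (d : Nat) => fun (κ : (fun (z : Type0) => z) Nat) => κ) 0)
  ~> fun (ζ : Type1) => 9
inferred type:
  forall (ζ : Type1), Nat
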